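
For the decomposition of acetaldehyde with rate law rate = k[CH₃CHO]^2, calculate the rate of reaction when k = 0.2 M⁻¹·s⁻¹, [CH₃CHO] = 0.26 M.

0.01352 M/s

Step 1: Identify the rate law: rate = k[CH₃CHO]^2
Step 2: Substitute values: rate = 0.2 × (0.26)^2
Step 3: Calculate: rate = 0.2 × 0.0676 = 0.01352 M/s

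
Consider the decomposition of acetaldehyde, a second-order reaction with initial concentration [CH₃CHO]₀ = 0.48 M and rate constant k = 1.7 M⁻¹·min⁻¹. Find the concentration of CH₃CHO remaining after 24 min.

0.02332 M

Step 1: For a second-order reaction: 1/[CH₃CHO] = 1/[CH₃CHO]₀ + kt
Step 2: 1/[CH₃CHO] = 1/0.48 + 1.7 × 24
Step 3: 1/[CH₃CHO] = 2.083 + 40.8 = 42.88
Step 4: [CH₃CHO] = 1/42.88 = 0.02332 M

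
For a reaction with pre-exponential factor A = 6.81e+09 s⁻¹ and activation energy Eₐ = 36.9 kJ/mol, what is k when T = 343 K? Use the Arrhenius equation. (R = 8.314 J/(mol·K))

1.64e+04 s⁻¹

Step 1: Use the Arrhenius equation: k = A × exp(-Eₐ/RT)
Step 2: Convert Eₐ to J/mol: 36.9 kJ/mol = 36900 J/mol
Step 3: Calculate the exponent: -Eₐ/(RT) = -36900/(8.314 × 343) = -12.93964
Step 4: k = 6.81e+09 × exp(-12.93964)
Step 5: k = 6.81e+09 × 2.40096e-06 = 1.6351e+04 s⁻¹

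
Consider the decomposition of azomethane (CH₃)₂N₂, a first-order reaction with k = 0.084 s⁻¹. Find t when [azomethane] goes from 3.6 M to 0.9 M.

16.5 s

Step 1: For first-order: t = ln([azomethane]₀/[azomethane])/k
Step 2: t = ln(3.6/0.9)/0.084
Step 3: t = ln(4)/0.084
Step 4: t = 1.386/0.084 = 16.5 s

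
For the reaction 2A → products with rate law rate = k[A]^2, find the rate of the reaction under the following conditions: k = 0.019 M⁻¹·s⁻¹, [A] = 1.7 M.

0.05491 M/s

Step 1: Identify the rate law: rate = k[A]^2
Step 2: Substitute values: rate = 0.019 × (1.7)^2
Step 3: Calculate: rate = 0.019 × 2.89 = 0.05491 M/s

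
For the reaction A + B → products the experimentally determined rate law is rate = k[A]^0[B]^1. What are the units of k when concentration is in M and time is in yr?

yr⁻¹

Step 1: Overall order = 0 + 1 = 1.
Step 2: rate has units M·yr⁻¹; [A]^0[B]^1 has units M^1.
Step 3: k = rate/([A]^0[B]^1), so units of k = M^(1-1)·yr⁻¹ = yr⁻¹.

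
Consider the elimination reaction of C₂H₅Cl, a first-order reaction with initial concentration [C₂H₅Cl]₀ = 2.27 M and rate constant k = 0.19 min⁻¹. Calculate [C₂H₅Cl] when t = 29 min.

0.009185 M

Step 1: For a first-order reaction: [C₂H₅Cl] = [C₂H₅Cl]₀ × e^(-kt)
Step 2: [C₂H₅Cl] = 2.27 × e^(-0.19 × 29)
Step 3: [C₂H₅Cl] = 2.27 × e^(-5.51)
Step 4: [C₂H₅Cl] = 2.27 × 0.00404611 = 0.009185 M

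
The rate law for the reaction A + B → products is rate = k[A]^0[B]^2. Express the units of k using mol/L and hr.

(mol/L)⁻¹·hr⁻¹

Step 1: Overall order = 0 + 2 = 2.
Step 2: rate has units mol/L·hr⁻¹; [A]^0[B]^2 has units (mol/L)^2.
Step 3: k = rate/([A]^0[B]^2), so units of k = (mol/L)^(1-2)·hr⁻¹ = (mol/L)⁻¹·hr⁻¹.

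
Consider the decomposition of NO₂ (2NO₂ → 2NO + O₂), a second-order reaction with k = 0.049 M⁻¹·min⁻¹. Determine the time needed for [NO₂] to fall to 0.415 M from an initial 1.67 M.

36.96 min

Step 1: For second-order: t = (1/[NO₂] - 1/[NO₂]₀)/k
Step 2: t = (1/0.415 - 1/1.67)/0.049
Step 3: t = (2.41 - 0.5988)/0.049
Step 4: t = 1.811/0.049 = 36.96 min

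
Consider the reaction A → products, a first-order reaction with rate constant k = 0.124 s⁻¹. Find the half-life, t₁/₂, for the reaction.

5.59 s

Step 1: For a first-order reaction, t₁/₂ = ln(2)/k
Step 2: t₁/₂ = ln(2)/0.124
Step 3: t₁/₂ = 0.6931/0.124 = 5.59 s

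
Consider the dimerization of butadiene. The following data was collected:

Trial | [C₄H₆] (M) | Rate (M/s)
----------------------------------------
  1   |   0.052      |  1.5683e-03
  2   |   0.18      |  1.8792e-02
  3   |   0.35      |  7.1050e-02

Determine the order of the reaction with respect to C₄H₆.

second order (2)

Step 1: Compare trials to find order n where rate₂/rate₁ = ([C₄H₆]₂/[C₄H₆]₁)^n
Step 2: rate₂/rate₁ = 1.8792e-02/1.5683e-03 = 11.98
Step 3: [C₄H₆]₂/[C₄H₆]₁ = 0.18/0.052 = 3.462
Step 4: n = ln(11.98)/ln(3.462) = 2.00 ≈ 2
Step 5: The reaction is second order in C₄H₆.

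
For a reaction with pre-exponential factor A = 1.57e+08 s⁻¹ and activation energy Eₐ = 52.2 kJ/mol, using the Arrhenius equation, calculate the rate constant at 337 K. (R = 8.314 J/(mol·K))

1.27e+00 s⁻¹

Step 1: Use the Arrhenius equation: k = A × exp(-Eₐ/RT)
Step 2: Convert Eₐ to J/mol: 52.2 kJ/mol = 52200 J/mol
Step 3: Calculate the exponent: -Eₐ/(RT) = -52200/(8.314 × 337) = -18.63076
Step 4: k = 1.57e+08 × exp(-18.63076)
Step 5: k = 1.57e+08 × 8.10520e-09 = 1.2725e+00 s⁻¹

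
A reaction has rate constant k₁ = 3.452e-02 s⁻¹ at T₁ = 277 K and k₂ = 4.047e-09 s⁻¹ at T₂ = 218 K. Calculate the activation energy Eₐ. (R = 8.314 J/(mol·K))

135.8 kJ/mol

Step 1: Use the two-temperature Arrhenius form: ln(k₂/k₁) = -Eₐ/R × (1/T₂ - 1/T₁)
Step 2: ln(k₂/k₁) = ln(4.047e-09/3.452e-02) = ln(1.17236e-07) = -15.9591
Step 3: 1/T₂ - 1/T₁ = 1/218 - 1/277 = 9.770477e-04 K⁻¹
Step 4: Eₐ = -R × ln(k₂/k₁) / (1/T₂ - 1/T₁) = -8.314 × -15.9591 / 9.770477e-04
Step 5: Eₐ = 1.3580e+05 J/mol = 135.8 kJ/mol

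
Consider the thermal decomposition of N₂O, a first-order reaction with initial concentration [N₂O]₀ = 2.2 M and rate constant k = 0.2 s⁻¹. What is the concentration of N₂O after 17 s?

0.07342 M

Step 1: For a first-order reaction: [N₂O] = [N₂O]₀ × e^(-kt)
Step 2: [N₂O] = 2.2 × e^(-0.2 × 17)
Step 3: [N₂O] = 2.2 × e^(-3.4)
Step 4: [N₂O] = 2.2 × 0.0333733 = 0.07342 M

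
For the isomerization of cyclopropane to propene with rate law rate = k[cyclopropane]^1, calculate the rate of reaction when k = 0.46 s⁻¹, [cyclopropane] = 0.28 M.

0.1288 M/s

Step 1: Identify the rate law: rate = k[cyclopropane]^1
Step 2: Substitute values: rate = 0.46 × (0.28)^1
Step 3: Calculate: rate = 0.46 × 0.28 = 0.1288 M/s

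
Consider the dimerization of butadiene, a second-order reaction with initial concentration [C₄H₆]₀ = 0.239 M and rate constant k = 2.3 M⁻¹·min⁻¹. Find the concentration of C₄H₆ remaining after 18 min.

0.02194 M

Step 1: For a second-order reaction: 1/[C₄H₆] = 1/[C₄H₆]₀ + kt
Step 2: 1/[C₄H₆] = 1/0.239 + 2.3 × 18
Step 3: 1/[C₄H₆] = 4.184 + 41.4 = 45.58
Step 4: [C₄H₆] = 1/45.58 = 0.02194 M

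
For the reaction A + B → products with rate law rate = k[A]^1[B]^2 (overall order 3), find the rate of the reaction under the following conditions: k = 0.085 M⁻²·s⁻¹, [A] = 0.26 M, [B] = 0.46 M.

0.004676 M/s

Step 1: The rate law is rate = k[A]^1[B]^2, overall order = 1+2 = 3
Step 2: Substitute values: rate = 0.085 × (0.26)^1 × (0.46)^2
Step 3: rate = 0.085 × 0.26 × 0.2116 = 0.00467636 M/s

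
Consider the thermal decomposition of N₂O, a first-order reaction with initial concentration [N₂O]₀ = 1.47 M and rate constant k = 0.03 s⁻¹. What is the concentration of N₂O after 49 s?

0.338 M

Step 1: For a first-order reaction: [N₂O] = [N₂O]₀ × e^(-kt)
Step 2: [N₂O] = 1.47 × e^(-0.03 × 49)
Step 3: [N₂O] = 1.47 × e^(-1.47)
Step 4: [N₂O] = 1.47 × 0.229925 = 0.338 M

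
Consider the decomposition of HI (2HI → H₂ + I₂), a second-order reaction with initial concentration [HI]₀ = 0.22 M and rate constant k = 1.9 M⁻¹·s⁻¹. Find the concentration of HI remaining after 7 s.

0.05604 M

Step 1: For a second-order reaction: 1/[HI] = 1/[HI]₀ + kt
Step 2: 1/[HI] = 1/0.22 + 1.9 × 7
Step 3: 1/[HI] = 4.545 + 13.3 = 17.85
Step 4: [HI] = 1/17.85 = 0.05604 M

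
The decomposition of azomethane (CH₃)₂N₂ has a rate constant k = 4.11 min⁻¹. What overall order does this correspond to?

first order (1)

Step 1: The units of k for an nth-order reaction are (concentration)^(1-n)·(time)⁻¹.
Step 2: Here k has units min⁻¹, so the concentration exponent is 0.
Step 3: 1 - n = 0 ⇒ n = 1. The reaction is first order.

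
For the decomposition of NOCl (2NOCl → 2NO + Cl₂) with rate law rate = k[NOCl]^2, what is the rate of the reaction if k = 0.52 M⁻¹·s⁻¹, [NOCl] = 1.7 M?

1.503 M/s

Step 1: Identify the rate law: rate = k[NOCl]^2
Step 2: Substitute values: rate = 0.52 × (1.7)^2
Step 3: Calculate: rate = 0.52 × 2.89 = 1.5028 M/s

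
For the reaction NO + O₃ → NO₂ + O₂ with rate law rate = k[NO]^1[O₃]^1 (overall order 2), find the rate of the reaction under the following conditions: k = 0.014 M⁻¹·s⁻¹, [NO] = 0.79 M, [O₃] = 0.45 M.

0.004977 M/s

Step 1: The rate law is rate = k[NO]^1[O₃]^1, overall order = 1+1 = 2
Step 2: Substitute values: rate = 0.014 × (0.79)^1 × (0.45)^1
Step 3: rate = 0.014 × 0.79 × 0.45 = 0.004977 M/s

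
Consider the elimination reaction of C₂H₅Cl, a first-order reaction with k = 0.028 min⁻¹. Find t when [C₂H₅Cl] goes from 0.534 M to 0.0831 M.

66.44 min

Step 1: For first-order: t = ln([C₂H₅Cl]₀/[C₂H₅Cl])/k
Step 2: t = ln(0.534/0.0831)/0.028
Step 3: t = ln(6.426)/0.028
Step 4: t = 1.86/0.028 = 66.44 min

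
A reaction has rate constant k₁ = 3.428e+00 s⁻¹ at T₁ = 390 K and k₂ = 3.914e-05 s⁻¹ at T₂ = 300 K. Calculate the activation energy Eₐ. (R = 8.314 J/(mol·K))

123.0 kJ/mol

Step 1: Use the two-temperature Arrhenius form: ln(k₂/k₁) = -Eₐ/R × (1/T₂ - 1/T₁)
Step 2: ln(k₂/k₁) = ln(3.914e-05/3.428e+00) = ln(1.14177e-05) = -11.3803
Step 3: 1/T₂ - 1/T₁ = 1/300 - 1/390 = 7.692308e-04 K⁻¹
Step 4: Eₐ = -R × ln(k₂/k₁) / (1/T₂ - 1/T₁) = -8.314 × -11.3803 / 7.692308e-04
Step 5: Eₐ = 1.2300e+05 J/mol = 123.0 kJ/mol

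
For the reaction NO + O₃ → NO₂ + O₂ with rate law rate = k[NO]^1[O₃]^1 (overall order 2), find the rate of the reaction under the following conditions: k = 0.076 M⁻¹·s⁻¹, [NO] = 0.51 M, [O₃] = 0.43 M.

0.01667 M/s

Step 1: The rate law is rate = k[NO]^1[O₃]^1, overall order = 1+1 = 2
Step 2: Substitute values: rate = 0.076 × (0.51)^1 × (0.43)^1
Step 3: rate = 0.076 × 0.51 × 0.43 = 0.0166668 M/s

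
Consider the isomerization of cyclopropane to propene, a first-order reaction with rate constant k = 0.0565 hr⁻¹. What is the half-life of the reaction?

12.27 hr

Step 1: For a first-order reaction, t₁/₂ = ln(2)/k
Step 2: t₁/₂ = ln(2)/0.0565
Step 3: t₁/₂ = 0.6931/0.0565 = 12.27 hr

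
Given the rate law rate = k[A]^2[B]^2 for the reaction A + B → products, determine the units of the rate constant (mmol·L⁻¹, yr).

(mmol·L⁻¹)⁻³·yr⁻¹

Step 1: Overall order = 2 + 2 = 4.
Step 2: rate has units mmol·L⁻¹·yr⁻¹; [A]^2[B]^2 has units (mmol·L⁻¹)^4.
Step 3: k = rate/([A]^2[B]^2), so units of k = (mmol·L⁻¹)^(1-4)·yr⁻¹ = (mmol·L⁻¹)⁻³·yr⁻¹.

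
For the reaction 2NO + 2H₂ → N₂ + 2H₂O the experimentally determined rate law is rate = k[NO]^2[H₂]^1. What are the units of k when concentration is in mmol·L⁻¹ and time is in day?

(mmol·L⁻¹)⁻²·day⁻¹

Step 1: Overall order = 2 + 1 = 3.
Step 2: rate has units mmol·L⁻¹·day⁻¹; [NO]^2[H₂]^1 has units (mmol·L⁻¹)^3.
Step 3: k = rate/([NO]^2[H₂]^1), so units of k = (mmol·L⁻¹)^(1-3)·day⁻¹ = (mmol·L⁻¹)⁻²·day⁻¹.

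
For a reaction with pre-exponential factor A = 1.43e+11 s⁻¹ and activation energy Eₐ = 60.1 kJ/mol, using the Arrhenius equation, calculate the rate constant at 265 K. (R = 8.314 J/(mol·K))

2.03e-01 s⁻¹

Step 1: Use the Arrhenius equation: k = A × exp(-Eₐ/RT)
Step 2: Convert Eₐ to J/mol: 60.1 kJ/mol = 60100 J/mol
Step 3: Calculate the exponent: -Eₐ/(RT) = -60100/(8.314 × 265) = -27.27838
Step 4: k = 1.43e+11 × exp(-27.27838)
Step 5: k = 1.43e+11 × 1.42282e-12 = 2.0346e-01 s⁻¹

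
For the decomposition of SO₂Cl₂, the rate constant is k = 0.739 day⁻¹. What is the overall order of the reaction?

first order (1)

Step 1: The units of k for an nth-order reaction are (concentration)^(1-n)·(time)⁻¹.
Step 2: Here k has units day⁻¹, so the concentration exponent is 0.
Step 3: 1 - n = 0 ⇒ n = 1. The reaction is first order.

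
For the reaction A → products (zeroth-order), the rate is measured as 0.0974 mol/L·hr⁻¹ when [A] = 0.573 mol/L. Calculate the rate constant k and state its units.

0.0974 mol/L·hr⁻¹

Step 1: For a zeroth-order reaction, rate = k (independent of concentration).
Step 2: k = rate = 0.0974 mol/L·hr⁻¹.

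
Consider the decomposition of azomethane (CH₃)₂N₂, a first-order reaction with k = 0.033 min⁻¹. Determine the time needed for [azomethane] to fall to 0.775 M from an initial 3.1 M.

42.01 min

Step 1: For first-order: t = ln([azomethane]₀/[azomethane])/k
Step 2: t = ln(3.1/0.775)/0.033
Step 3: t = ln(4)/0.033
Step 4: t = 1.386/0.033 = 42.01 min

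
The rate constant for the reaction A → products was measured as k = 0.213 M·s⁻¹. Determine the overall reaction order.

zeroth order (0)

Step 1: The units of k for an nth-order reaction are (concentration)^(1-n)·(time)⁻¹.
Step 2: Here k has units M·s⁻¹, so the concentration exponent is 1.
Step 3: 1 - n = 1 ⇒ n = 0. The reaction is zeroth order.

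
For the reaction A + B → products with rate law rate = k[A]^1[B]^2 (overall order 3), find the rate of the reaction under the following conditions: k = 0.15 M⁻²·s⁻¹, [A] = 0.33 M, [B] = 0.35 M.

0.006064 M/s

Step 1: The rate law is rate = k[A]^1[B]^2, overall order = 1+2 = 3
Step 2: Substitute values: rate = 0.15 × (0.33)^1 × (0.35)^2
Step 3: rate = 0.15 × 0.33 × 0.1225 = 0.00606375 M/s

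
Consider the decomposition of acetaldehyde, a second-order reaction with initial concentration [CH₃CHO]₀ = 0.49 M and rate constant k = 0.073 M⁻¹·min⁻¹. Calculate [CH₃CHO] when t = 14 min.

0.3265 M

Step 1: For a second-order reaction: 1/[CH₃CHO] = 1/[CH₃CHO]₀ + kt
Step 2: 1/[CH₃CHO] = 1/0.49 + 0.073 × 14
Step 3: 1/[CH₃CHO] = 2.041 + 1.022 = 3.063
Step 4: [CH₃CHO] = 1/3.063 = 0.3265 M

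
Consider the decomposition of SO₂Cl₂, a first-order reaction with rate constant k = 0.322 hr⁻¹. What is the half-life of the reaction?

2.153 hr

Step 1: For a first-order reaction, t₁/₂ = ln(2)/k
Step 2: t₁/₂ = ln(2)/0.322
Step 3: t₁/₂ = 0.6931/0.322 = 2.153 hr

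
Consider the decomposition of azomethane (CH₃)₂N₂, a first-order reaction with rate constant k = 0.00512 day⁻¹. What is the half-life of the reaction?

135.4 day

Step 1: For a first-order reaction, t₁/₂ = ln(2)/k
Step 2: t₁/₂ = ln(2)/0.00512
Step 3: t₁/₂ = 0.6931/0.00512 = 135.4 day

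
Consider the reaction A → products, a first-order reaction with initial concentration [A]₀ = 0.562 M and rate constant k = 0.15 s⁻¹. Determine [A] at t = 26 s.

0.01138 M

Step 1: For a first-order reaction: [A] = [A]₀ × e^(-kt)
Step 2: [A] = 0.562 × e^(-0.15 × 26)
Step 3: [A] = 0.562 × e^(-3.9)
Step 4: [A] = 0.562 × 0.0202419 = 0.01138 M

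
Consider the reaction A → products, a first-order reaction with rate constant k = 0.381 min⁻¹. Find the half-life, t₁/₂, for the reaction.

1.819 min

Step 1: For a first-order reaction, t₁/₂ = ln(2)/k
Step 2: t₁/₂ = ln(2)/0.381
Step 3: t₁/₂ = 0.6931/0.381 = 1.819 min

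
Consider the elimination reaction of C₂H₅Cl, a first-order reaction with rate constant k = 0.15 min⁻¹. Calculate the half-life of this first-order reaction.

4.621 min

Step 1: For a first-order reaction, t₁/₂ = ln(2)/k
Step 2: t₁/₂ = ln(2)/0.15
Step 3: t₁/₂ = 0.6931/0.15 = 4.621 min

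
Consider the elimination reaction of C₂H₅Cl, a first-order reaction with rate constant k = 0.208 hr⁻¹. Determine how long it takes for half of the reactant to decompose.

3.332 hr

Step 1: For a first-order reaction, t₁/₂ = ln(2)/k
Step 2: t₁/₂ = ln(2)/0.208
Step 3: t₁/₂ = 0.6931/0.208 = 3.332 hr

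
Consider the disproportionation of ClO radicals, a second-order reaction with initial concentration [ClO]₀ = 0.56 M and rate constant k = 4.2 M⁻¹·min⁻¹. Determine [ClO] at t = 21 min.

0.01111 M

Step 1: For a second-order reaction: 1/[ClO] = 1/[ClO]₀ + kt
Step 2: 1/[ClO] = 1/0.56 + 4.2 × 21
Step 3: 1/[ClO] = 1.786 + 88.2 = 89.99
Step 4: [ClO] = 1/89.99 = 0.01111 M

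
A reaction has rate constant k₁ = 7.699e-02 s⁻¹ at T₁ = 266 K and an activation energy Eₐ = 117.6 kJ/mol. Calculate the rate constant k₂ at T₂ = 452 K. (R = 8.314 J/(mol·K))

2.453e+08 s⁻¹

Step 1: Use the two-temperature Arrhenius form: ln(k₂/k₁) = -Eₐ/R × (1/T₂ - 1/T₁)
Step 2: Convert Eₐ to J/mol: 117.6 kJ/mol = 117600 J/mol
Step 3: 1/T₂ - 1/T₁ = 1/452 - 1/266 = -1.547009e-03 K⁻¹
Step 4: ln(k₂/k₁) = -117600/8.314 × -1.547009e-03 = 21.88216
Step 5: k₂ = k₁ × exp(21.88216) = 7.699e-02 × 3.18641e+09 = 2.453e+08 s⁻¹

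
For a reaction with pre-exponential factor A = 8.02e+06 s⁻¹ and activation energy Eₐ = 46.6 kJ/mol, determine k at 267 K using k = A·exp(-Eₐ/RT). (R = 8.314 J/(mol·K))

6.13e-03 s⁻¹

Step 1: Use the Arrhenius equation: k = A × exp(-Eₐ/RT)
Step 2: Convert Eₐ to J/mol: 46.6 kJ/mol = 46600 J/mol
Step 3: Calculate the exponent: -Eₐ/(RT) = -46600/(8.314 × 267) = -20.99252
Step 4: k = 8.02e+06 × exp(-20.99252)
Step 5: k = 8.02e+06 × 7.63949e-10 = 6.1269e-03 s⁻¹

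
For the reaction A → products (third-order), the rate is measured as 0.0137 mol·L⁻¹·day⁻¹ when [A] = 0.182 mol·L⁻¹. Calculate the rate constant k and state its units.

2.273 (mol·L⁻¹)⁻²·day⁻¹

Step 1: rate = k[A]^3, so k = rate / [A]^3.
Step 2: k = 0.0137 / (0.182)^3 = 0.0137 / 0.006029.
Step 3: k = 2.273 (mol·L⁻¹)⁻²·day⁻¹.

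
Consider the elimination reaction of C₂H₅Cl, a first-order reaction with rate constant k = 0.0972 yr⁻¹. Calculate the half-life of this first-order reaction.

7.131 yr

Step 1: For a first-order reaction, t₁/₂ = ln(2)/k
Step 2: t₁/₂ = ln(2)/0.0972
Step 3: t₁/₂ = 0.6931/0.0972 = 7.131 yr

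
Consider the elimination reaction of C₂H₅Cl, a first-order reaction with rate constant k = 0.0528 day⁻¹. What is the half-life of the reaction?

13.13 day

Step 1: For a first-order reaction, t₁/₂ = ln(2)/k
Step 2: t₁/₂ = ln(2)/0.0528
Step 3: t₁/₂ = 0.6931/0.0528 = 13.13 day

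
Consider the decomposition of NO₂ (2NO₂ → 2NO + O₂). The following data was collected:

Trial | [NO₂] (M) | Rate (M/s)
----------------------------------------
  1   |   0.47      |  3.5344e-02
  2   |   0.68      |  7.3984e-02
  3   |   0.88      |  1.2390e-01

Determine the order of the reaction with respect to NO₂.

second order (2)

Step 1: Compare trials to find order n where rate₂/rate₁ = ([NO₂]₂/[NO₂]₁)^n
Step 2: rate₂/rate₁ = 7.3984e-02/3.5344e-02 = 2.093
Step 3: [NO₂]₂/[NO₂]₁ = 0.68/0.47 = 1.447
Step 4: n = ln(2.093)/ln(1.447) = 2.00 ≈ 2
Step 5: The reaction is second order in NO₂.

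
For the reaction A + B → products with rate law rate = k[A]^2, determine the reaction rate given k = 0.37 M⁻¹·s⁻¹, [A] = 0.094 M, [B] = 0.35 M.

0.003269 M/s

Step 1: The rate law is rate = k[A]^2
Step 2: Note that the rate does not depend on [B] (zero order in B).
Step 3: rate = 0.37 × (0.094)^2 = 0.00326932 M/s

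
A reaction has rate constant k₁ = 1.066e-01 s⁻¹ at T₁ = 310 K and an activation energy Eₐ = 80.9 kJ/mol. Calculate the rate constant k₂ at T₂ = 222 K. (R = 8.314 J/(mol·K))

4.208e-07 s⁻¹

Step 1: Use the two-temperature Arrhenius form: ln(k₂/k₁) = -Eₐ/R × (1/T₂ - 1/T₁)
Step 2: Convert Eₐ to J/mol: 80.9 kJ/mol = 80900 J/mol
Step 3: 1/T₂ - 1/T₁ = 1/222 - 1/310 = 1.278698e-03 K⁻¹
Step 4: ln(k₂/k₁) = -80900/8.314 × 1.278698e-03 = -12.44247
Step 5: k₂ = k₁ × exp(-12.44247) = 1.066e-01 × 3.94733e-06 = 4.208e-07 s⁻¹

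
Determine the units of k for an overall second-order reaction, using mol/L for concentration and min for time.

(mol/L)⁻¹·min⁻¹

Step 1: For overall order n, rate = k × (concentration)^n.
Step 2: Rate has units mol/L·min⁻¹; concentration term has units (mol/L)^2.
Step 3: k = rate / (concentration)^n, so units of k = (mol/L)^(1-2)·min⁻¹ = (mol/L)⁻¹·min⁻¹.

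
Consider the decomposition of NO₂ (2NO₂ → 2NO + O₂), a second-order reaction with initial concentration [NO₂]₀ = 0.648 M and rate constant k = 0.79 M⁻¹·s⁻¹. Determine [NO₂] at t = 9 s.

0.1156 M

Step 1: For a second-order reaction: 1/[NO₂] = 1/[NO₂]₀ + kt
Step 2: 1/[NO₂] = 1/0.648 + 0.79 × 9
Step 3: 1/[NO₂] = 1.543 + 7.11 = 8.653
Step 4: [NO₂] = 1/8.653 = 0.1156 M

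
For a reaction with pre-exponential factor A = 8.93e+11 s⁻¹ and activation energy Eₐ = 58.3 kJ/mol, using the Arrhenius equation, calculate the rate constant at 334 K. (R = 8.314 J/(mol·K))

6.81e+02 s⁻¹

Step 1: Use the Arrhenius equation: k = A × exp(-Eₐ/RT)
Step 2: Convert Eₐ to J/mol: 58.3 kJ/mol = 58300 J/mol
Step 3: Calculate the exponent: -Eₐ/(RT) = -58300/(8.314 × 334) = -20.99482
Step 4: k = 8.93e+11 × exp(-20.99482)
Step 5: k = 8.93e+11 × 7.62194e-10 = 6.8064e+02 s⁻¹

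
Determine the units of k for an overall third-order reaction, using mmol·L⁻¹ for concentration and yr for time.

(mmol·L⁻¹)⁻²·yr⁻¹

Step 1: For overall order n, rate = k × (concentration)^n.
Step 2: Rate has units mmol·L⁻¹·yr⁻¹; concentration term has units (mmol·L⁻¹)^3.
Step 3: k = rate / (concentration)^n, so units of k = (mmol·L⁻¹)^(1-3)·yr⁻¹ = (mmol·L⁻¹)⁻²·yr⁻¹.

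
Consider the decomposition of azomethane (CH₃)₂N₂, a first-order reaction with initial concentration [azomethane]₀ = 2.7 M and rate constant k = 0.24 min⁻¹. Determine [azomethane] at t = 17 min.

0.04565 M

Step 1: For a first-order reaction: [azomethane] = [azomethane]₀ × e^(-kt)
Step 2: [azomethane] = 2.7 × e^(-0.24 × 17)
Step 3: [azomethane] = 2.7 × e^(-4.08)
Step 4: [azomethane] = 2.7 × 0.0169075 = 0.04565 M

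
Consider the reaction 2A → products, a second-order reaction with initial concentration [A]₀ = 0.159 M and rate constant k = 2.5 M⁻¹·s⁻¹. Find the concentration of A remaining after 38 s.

0.009873 M

Step 1: For a second-order reaction: 1/[A] = 1/[A]₀ + kt
Step 2: 1/[A] = 1/0.159 + 2.5 × 38
Step 3: 1/[A] = 6.289 + 95 = 101.3
Step 4: [A] = 1/101.3 = 0.009873 M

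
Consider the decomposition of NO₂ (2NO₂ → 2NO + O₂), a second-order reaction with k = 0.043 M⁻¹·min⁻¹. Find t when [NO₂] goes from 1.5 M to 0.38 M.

45.7 min

Step 1: For second-order: t = (1/[NO₂] - 1/[NO₂]₀)/k
Step 2: t = (1/0.38 - 1/1.5)/0.043
Step 3: t = (2.632 - 0.6667)/0.043
Step 4: t = 1.965/0.043 = 45.7 min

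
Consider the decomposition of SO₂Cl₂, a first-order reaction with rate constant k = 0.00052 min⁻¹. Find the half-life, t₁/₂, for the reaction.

1333 min

Step 1: For a first-order reaction, t₁/₂ = ln(2)/k
Step 2: t₁/₂ = ln(2)/0.00052
Step 3: t₁/₂ = 0.6931/0.00052 = 1333 min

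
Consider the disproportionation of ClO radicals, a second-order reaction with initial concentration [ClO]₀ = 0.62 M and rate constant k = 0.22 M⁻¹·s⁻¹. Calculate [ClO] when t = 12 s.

0.2351 M

Step 1: For a second-order reaction: 1/[ClO] = 1/[ClO]₀ + kt
Step 2: 1/[ClO] = 1/0.62 + 0.22 × 12
Step 3: 1/[ClO] = 1.613 + 2.64 = 4.253
Step 4: [ClO] = 1/4.253 = 0.2351 M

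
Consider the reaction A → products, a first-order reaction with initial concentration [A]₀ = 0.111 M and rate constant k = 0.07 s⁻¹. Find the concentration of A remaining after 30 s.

0.01359 M

Step 1: For a first-order reaction: [A] = [A]₀ × e^(-kt)
Step 2: [A] = 0.111 × e^(-0.07 × 30)
Step 3: [A] = 0.111 × e^(-2.1)
Step 4: [A] = 0.111 × 0.122456 = 0.01359 M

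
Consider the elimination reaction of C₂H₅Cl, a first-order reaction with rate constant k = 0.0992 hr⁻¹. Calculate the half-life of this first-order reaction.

6.987 hr

Step 1: For a first-order reaction, t₁/₂ = ln(2)/k
Step 2: t₁/₂ = ln(2)/0.0992
Step 3: t₁/₂ = 0.6931/0.0992 = 6.987 hr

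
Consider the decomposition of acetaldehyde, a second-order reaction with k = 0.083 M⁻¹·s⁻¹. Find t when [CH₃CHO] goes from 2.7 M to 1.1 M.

6.491 s

Step 1: For second-order: t = (1/[CH₃CHO] - 1/[CH₃CHO]₀)/k
Step 2: t = (1/1.1 - 1/2.7)/0.083
Step 3: t = (0.9091 - 0.3704)/0.083
Step 4: t = 0.5387/0.083 = 6.491 s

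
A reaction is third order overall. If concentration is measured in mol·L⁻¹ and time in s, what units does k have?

(mol·L⁻¹)⁻²·s⁻¹

Step 1: For overall order n, rate = k × (concentration)^n.
Step 2: Rate has units mol·L⁻¹·s⁻¹; concentration term has units (mol·L⁻¹)^3.
Step 3: k = rate / (concentration)^n, so units of k = (mol·L⁻¹)^(1-3)·s⁻¹ = (mol·L⁻¹)⁻²·s⁻¹.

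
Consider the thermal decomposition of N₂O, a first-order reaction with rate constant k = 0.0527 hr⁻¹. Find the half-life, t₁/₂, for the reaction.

13.15 hr

Step 1: For a first-order reaction, t₁/₂ = ln(2)/k
Step 2: t₁/₂ = ln(2)/0.0527
Step 3: t₁/₂ = 0.6931/0.0527 = 13.15 hr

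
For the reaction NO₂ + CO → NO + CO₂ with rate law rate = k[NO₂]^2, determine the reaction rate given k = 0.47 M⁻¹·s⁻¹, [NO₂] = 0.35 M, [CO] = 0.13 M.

0.05757 M/s

Step 1: The rate law is rate = k[NO₂]^2
Step 2: Note that the rate does not depend on [CO] (zero order in CO).
Step 3: rate = 0.47 × (0.35)^2 = 0.057575 M/s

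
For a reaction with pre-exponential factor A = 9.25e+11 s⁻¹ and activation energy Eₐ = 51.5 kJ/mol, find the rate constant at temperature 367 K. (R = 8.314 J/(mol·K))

4.32e+04 s⁻¹

Step 1: Use the Arrhenius equation: k = A × exp(-Eₐ/RT)
Step 2: Convert Eₐ to J/mol: 51.5 kJ/mol = 51500 J/mol
Step 3: Calculate the exponent: -Eₐ/(RT) = -51500/(8.314 × 367) = -16.87839
Step 4: k = 9.25e+11 × exp(-16.87839)
Step 5: k = 9.25e+11 × 4.67529e-08 = 4.3246e+04 s⁻¹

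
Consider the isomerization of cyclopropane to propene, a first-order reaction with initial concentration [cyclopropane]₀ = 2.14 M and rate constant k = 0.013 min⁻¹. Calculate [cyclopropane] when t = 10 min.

1.879 M

Step 1: For a first-order reaction: [cyclopropane] = [cyclopropane]₀ × e^(-kt)
Step 2: [cyclopropane] = 2.14 × e^(-0.013 × 10)
Step 3: [cyclopropane] = 2.14 × e^(-0.13)
Step 4: [cyclopropane] = 2.14 × 0.878095 = 1.879 M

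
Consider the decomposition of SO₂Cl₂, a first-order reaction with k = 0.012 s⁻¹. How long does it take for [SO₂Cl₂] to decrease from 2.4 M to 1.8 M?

23.97 s

Step 1: For first-order: t = ln([SO₂Cl₂]₀/[SO₂Cl₂])/k
Step 2: t = ln(2.4/1.8)/0.012
Step 3: t = ln(1.333)/0.012
Step 4: t = 0.2877/0.012 = 23.97 s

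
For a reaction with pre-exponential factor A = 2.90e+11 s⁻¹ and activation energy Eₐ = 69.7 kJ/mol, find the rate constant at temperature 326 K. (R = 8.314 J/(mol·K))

1.97e+00 s⁻¹

Step 1: Use the Arrhenius equation: k = A × exp(-Eₐ/RT)
Step 2: Convert Eₐ to J/mol: 69.7 kJ/mol = 69700 J/mol
Step 3: Calculate the exponent: -Eₐ/(RT) = -69700/(8.314 × 326) = -25.71610
Step 4: k = 2.90e+11 × exp(-25.71610)
Step 5: k = 2.90e+11 × 6.78640e-12 = 1.9681e+00 s⁻¹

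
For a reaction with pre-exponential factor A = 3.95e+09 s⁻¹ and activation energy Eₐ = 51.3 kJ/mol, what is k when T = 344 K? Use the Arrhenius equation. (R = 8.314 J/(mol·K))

6.41e+01 s⁻¹

Step 1: Use the Arrhenius equation: k = A × exp(-Eₐ/RT)
Step 2: Convert Eₐ to J/mol: 51.3 kJ/mol = 51300 J/mol
Step 3: Calculate the exponent: -Eₐ/(RT) = -51300/(8.314 × 344) = -17.93696
Step 4: k = 3.95e+09 × exp(-17.93696)
Step 5: k = 3.95e+09 × 1.62210e-08 = 6.4073e+01 s⁻¹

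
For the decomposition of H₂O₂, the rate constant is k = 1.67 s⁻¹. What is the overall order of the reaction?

first order (1)

Step 1: The units of k for an nth-order reaction are (concentration)^(1-n)·(time)⁻¹.
Step 2: Here k has units s⁻¹, so the concentration exponent is 0.
Step 3: 1 - n = 0 ⇒ n = 1. The reaction is first order.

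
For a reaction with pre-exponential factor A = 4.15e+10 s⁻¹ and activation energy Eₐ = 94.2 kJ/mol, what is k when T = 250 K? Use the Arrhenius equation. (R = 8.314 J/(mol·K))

8.62e-10 s⁻¹

Step 1: Use the Arrhenius equation: k = A × exp(-Eₐ/RT)
Step 2: Convert Eₐ to J/mol: 94.2 kJ/mol = 94200 J/mol
Step 3: Calculate the exponent: -Eₐ/(RT) = -94200/(8.314 × 250) = -45.32115
Step 4: k = 4.15e+10 × exp(-45.32115)
Step 5: k = 4.15e+10 × 2.07623e-20 = 8.6164e-10 s⁻¹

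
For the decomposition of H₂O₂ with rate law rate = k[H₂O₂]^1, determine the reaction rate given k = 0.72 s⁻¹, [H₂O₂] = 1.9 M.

1.368 M/s

Step 1: Identify the rate law: rate = k[H₂O₂]^1
Step 2: Substitute values: rate = 0.72 × (1.9)^1
Step 3: Calculate: rate = 0.72 × 1.9 = 1.368 M/s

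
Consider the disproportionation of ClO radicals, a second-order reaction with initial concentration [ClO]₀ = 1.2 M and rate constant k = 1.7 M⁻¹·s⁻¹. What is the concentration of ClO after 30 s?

0.01929 M

Step 1: For a second-order reaction: 1/[ClO] = 1/[ClO]₀ + kt
Step 2: 1/[ClO] = 1/1.2 + 1.7 × 30
Step 3: 1/[ClO] = 0.8333 + 51 = 51.83
Step 4: [ClO] = 1/51.83 = 0.01929 M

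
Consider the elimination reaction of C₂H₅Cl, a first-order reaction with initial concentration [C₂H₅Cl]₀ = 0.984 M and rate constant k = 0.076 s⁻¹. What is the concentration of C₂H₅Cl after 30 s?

0.1006 M

Step 1: For a first-order reaction: [C₂H₅Cl] = [C₂H₅Cl]₀ × e^(-kt)
Step 2: [C₂H₅Cl] = 0.984 × e^(-0.076 × 30)
Step 3: [C₂H₅Cl] = 0.984 × e^(-2.28)
Step 4: [C₂H₅Cl] = 0.984 × 0.102284 = 0.1006 M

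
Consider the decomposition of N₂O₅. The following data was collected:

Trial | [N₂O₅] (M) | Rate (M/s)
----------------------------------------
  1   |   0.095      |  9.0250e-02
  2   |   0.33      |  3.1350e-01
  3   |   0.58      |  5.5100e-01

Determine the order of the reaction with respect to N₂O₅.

first order (1)

Step 1: Compare trials to find order n where rate₂/rate₁ = ([N₂O₅]₂/[N₂O₅]₁)^n
Step 2: rate₂/rate₁ = 3.1350e-01/9.0250e-02 = 3.474
Step 3: [N₂O₅]₂/[N₂O₅]₁ = 0.33/0.095 = 3.474
Step 4: n = ln(3.474)/ln(3.474) = 1.00 ≈ 1
Step 5: The reaction is first order in N₂O₅.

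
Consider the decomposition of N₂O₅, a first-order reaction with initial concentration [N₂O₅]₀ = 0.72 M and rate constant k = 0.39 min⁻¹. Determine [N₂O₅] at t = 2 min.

0.3301 M

Step 1: For a first-order reaction: [N₂O₅] = [N₂O₅]₀ × e^(-kt)
Step 2: [N₂O₅] = 0.72 × e^(-0.39 × 2)
Step 3: [N₂O₅] = 0.72 × e^(-0.78)
Step 4: [N₂O₅] = 0.72 × 0.458406 = 0.3301 M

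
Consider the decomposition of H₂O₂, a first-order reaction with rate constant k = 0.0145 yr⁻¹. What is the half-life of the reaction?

47.8 yr

Step 1: For a first-order reaction, t₁/₂ = ln(2)/k
Step 2: t₁/₂ = ln(2)/0.0145
Step 3: t₁/₂ = 0.6931/0.0145 = 47.8 yr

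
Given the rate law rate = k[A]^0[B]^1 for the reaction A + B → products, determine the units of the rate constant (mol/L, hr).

hr⁻¹

Step 1: Overall order = 0 + 1 = 1.
Step 2: rate has units mol/L·hr⁻¹; [A]^0[B]^1 has units (mol/L)^1.
Step 3: k = rate/([A]^0[B]^1), so units of k = (mol/L)^(1-1)·hr⁻¹ = hr⁻¹.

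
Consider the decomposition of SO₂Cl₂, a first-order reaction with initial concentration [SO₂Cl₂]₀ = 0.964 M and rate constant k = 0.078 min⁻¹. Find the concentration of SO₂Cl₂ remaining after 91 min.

0.000797 M

Step 1: For a first-order reaction: [SO₂Cl₂] = [SO₂Cl₂]₀ × e^(-kt)
Step 2: [SO₂Cl₂] = 0.964 × e^(-0.078 × 91)
Step 3: [SO₂Cl₂] = 0.964 × e^(-7.098)
Step 4: [SO₂Cl₂] = 0.964 × 0.000826757 = 0.000797 M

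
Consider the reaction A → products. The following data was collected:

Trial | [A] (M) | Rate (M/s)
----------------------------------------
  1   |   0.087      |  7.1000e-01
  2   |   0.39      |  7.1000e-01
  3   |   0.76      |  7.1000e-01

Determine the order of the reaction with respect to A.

zeroth order (0)

Step 1: Compare trials - when concentration changes, rate stays constant.
Step 2: rate₂/rate₁ = 7.1000e-01/7.1000e-01 = 1
Step 3: [A]₂/[A]₁ = 0.39/0.087 = 4.483
Step 4: Since rate ratio ≈ (conc ratio)^0, the reaction is zeroth order.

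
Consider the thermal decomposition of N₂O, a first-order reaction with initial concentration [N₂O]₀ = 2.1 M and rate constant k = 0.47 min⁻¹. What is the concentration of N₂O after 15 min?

0.001822 M

Step 1: For a first-order reaction: [N₂O] = [N₂O]₀ × e^(-kt)
Step 2: [N₂O] = 2.1 × e^(-0.47 × 15)
Step 3: [N₂O] = 2.1 × e^(-7.05)
Step 4: [N₂O] = 2.1 × 0.000867409 = 0.001822 M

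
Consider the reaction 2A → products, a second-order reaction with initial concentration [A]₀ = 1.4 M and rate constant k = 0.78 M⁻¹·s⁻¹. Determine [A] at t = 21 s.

0.0585 M

Step 1: For a second-order reaction: 1/[A] = 1/[A]₀ + kt
Step 2: 1/[A] = 1/1.4 + 0.78 × 21
Step 3: 1/[A] = 0.7143 + 16.38 = 17.09
Step 4: [A] = 1/17.09 = 0.0585 M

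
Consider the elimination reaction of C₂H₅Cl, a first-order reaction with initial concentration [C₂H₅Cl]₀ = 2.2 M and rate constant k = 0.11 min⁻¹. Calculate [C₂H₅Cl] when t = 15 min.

0.4225 M

Step 1: For a first-order reaction: [C₂H₅Cl] = [C₂H₅Cl]₀ × e^(-kt)
Step 2: [C₂H₅Cl] = 2.2 × e^(-0.11 × 15)
Step 3: [C₂H₅Cl] = 2.2 × e^(-1.65)
Step 4: [C₂H₅Cl] = 2.2 × 0.19205 = 0.4225 M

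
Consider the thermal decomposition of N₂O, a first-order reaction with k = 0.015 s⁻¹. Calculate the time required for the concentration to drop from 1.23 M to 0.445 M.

67.78 s

Step 1: For first-order: t = ln([N₂O]₀/[N₂O])/k
Step 2: t = ln(1.23/0.445)/0.015
Step 3: t = ln(2.764)/0.015
Step 4: t = 1.017/0.015 = 67.78 s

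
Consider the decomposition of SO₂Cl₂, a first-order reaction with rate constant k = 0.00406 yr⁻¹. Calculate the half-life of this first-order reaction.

170.7 yr

Step 1: For a first-order reaction, t₁/₂ = ln(2)/k
Step 2: t₁/₂ = ln(2)/0.00406
Step 3: t₁/₂ = 0.6931/0.00406 = 170.7 yr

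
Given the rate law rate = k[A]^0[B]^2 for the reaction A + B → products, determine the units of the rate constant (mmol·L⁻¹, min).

(mmol·L⁻¹)⁻¹·min⁻¹

Step 1: Overall order = 0 + 2 = 2.
Step 2: rate has units mmol·L⁻¹·min⁻¹; [A]^0[B]^2 has units (mmol·L⁻¹)^2.
Step 3: k = rate/([A]^0[B]^2), so units of k = (mmol·L⁻¹)^(1-2)·min⁻¹ = (mmol·L⁻¹)⁻¹·min⁻¹.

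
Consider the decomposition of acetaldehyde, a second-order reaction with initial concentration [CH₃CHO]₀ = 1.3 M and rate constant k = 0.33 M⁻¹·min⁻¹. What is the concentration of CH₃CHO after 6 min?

0.3637 M

Step 1: For a second-order reaction: 1/[CH₃CHO] = 1/[CH₃CHO]₀ + kt
Step 2: 1/[CH₃CHO] = 1/1.3 + 0.33 × 6
Step 3: 1/[CH₃CHO] = 0.7692 + 1.98 = 2.749
Step 4: [CH₃CHO] = 1/2.749 = 0.3637 M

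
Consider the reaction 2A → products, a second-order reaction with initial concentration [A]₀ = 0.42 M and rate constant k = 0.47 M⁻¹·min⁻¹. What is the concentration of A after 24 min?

0.0732 M

Step 1: For a second-order reaction: 1/[A] = 1/[A]₀ + kt
Step 2: 1/[A] = 1/0.42 + 0.47 × 24
Step 3: 1/[A] = 2.381 + 11.28 = 13.66
Step 4: [A] = 1/13.66 = 0.0732 M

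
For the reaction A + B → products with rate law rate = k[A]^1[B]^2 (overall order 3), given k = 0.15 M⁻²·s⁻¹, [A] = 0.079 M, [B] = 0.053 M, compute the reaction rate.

3.329e-05 M/s

Step 1: The rate law is rate = k[A]^1[B]^2, overall order = 1+2 = 3
Step 2: Substitute values: rate = 0.15 × (0.079)^1 × (0.053)^2
Step 3: rate = 0.15 × 0.079 × 0.002809 = 3.32866e-05 M/s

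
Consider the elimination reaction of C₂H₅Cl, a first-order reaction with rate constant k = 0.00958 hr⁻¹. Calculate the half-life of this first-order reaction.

72.35 hr

Step 1: For a first-order reaction, t₁/₂ = ln(2)/k
Step 2: t₁/₂ = ln(2)/0.00958
Step 3: t₁/₂ = 0.6931/0.00958 = 72.35 hr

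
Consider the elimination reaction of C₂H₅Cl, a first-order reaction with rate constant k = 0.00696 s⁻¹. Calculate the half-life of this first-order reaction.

99.59 s

Step 1: For a first-order reaction, t₁/₂ = ln(2)/k
Step 2: t₁/₂ = ln(2)/0.00696
Step 3: t₁/₂ = 0.6931/0.00696 = 99.59 s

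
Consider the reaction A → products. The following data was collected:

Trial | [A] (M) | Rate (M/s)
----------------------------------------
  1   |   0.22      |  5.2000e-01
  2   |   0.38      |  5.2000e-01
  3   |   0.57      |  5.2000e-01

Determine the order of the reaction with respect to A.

zeroth order (0)

Step 1: Compare trials - when concentration changes, rate stays constant.
Step 2: rate₂/rate₁ = 5.2000e-01/5.2000e-01 = 1
Step 3: [A]₂/[A]₁ = 0.38/0.22 = 1.727
Step 4: Since rate ratio ≈ (conc ratio)^0, the reaction is zeroth order.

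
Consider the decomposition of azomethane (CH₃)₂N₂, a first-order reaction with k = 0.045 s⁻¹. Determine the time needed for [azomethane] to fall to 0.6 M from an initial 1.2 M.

15.4 s

Step 1: For first-order: t = ln([azomethane]₀/[azomethane])/k
Step 2: t = ln(1.2/0.6)/0.045
Step 3: t = ln(2)/0.045
Step 4: t = 0.6931/0.045 = 15.4 s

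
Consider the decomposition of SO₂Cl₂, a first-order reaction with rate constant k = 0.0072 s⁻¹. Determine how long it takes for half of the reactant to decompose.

96.27 s

Step 1: For a first-order reaction, t₁/₂ = ln(2)/k
Step 2: t₁/₂ = ln(2)/0.0072
Step 3: t₁/₂ = 0.6931/0.0072 = 96.27 s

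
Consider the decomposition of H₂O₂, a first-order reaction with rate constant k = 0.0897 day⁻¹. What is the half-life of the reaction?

7.727 day

Step 1: For a first-order reaction, t₁/₂ = ln(2)/k
Step 2: t₁/₂ = ln(2)/0.0897
Step 3: t₁/₂ = 0.6931/0.0897 = 7.727 day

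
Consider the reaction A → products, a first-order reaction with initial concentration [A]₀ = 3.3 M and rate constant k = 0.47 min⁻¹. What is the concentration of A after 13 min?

0.007328 M

Step 1: For a first-order reaction: [A] = [A]₀ × e^(-kt)
Step 2: [A] = 3.3 × e^(-0.47 × 13)
Step 3: [A] = 3.3 × e^(-6.11)
Step 4: [A] = 3.3 × 0.00222055 = 0.007328 M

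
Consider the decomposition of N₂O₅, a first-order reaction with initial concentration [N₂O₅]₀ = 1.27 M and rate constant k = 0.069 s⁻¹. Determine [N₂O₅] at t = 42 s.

0.07002 M

Step 1: For a first-order reaction: [N₂O₅] = [N₂O₅]₀ × e^(-kt)
Step 2: [N₂O₅] = 1.27 × e^(-0.069 × 42)
Step 3: [N₂O₅] = 1.27 × e^(-2.898)
Step 4: [N₂O₅] = 1.27 × 0.0551334 = 0.07002 M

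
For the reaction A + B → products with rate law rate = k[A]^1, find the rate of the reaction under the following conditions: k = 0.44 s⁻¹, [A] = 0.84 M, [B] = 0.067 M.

0.3696 M/s

Step 1: The rate law is rate = k[A]^1
Step 2: Note that the rate does not depend on [B] (zero order in B).
Step 3: rate = 0.44 × (0.84)^1 = 0.3696 M/s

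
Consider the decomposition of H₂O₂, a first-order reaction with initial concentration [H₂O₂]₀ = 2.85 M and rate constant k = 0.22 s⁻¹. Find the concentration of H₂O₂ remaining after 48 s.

7.391e-05 M

Step 1: For a first-order reaction: [H₂O₂] = [H₂O₂]₀ × e^(-kt)
Step 2: [H₂O₂] = 2.85 × e^(-0.22 × 48)
Step 3: [H₂O₂] = 2.85 × e^(-10.56)
Step 4: [H₂O₂] = 2.85 × 2.59329e-05 = 7.391e-05 M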